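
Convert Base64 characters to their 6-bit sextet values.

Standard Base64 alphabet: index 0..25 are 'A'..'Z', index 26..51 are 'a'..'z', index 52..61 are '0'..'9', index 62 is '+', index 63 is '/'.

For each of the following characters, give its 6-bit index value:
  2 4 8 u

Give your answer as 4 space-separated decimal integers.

Answer: 54 56 60 46

Derivation:
'2': 0..9 range, 52 + ord('2') − ord('0') = 54
'4': 0..9 range, 52 + ord('4') − ord('0') = 56
'8': 0..9 range, 52 + ord('8') − ord('0') = 60
'u': a..z range, 26 + ord('u') − ord('a') = 46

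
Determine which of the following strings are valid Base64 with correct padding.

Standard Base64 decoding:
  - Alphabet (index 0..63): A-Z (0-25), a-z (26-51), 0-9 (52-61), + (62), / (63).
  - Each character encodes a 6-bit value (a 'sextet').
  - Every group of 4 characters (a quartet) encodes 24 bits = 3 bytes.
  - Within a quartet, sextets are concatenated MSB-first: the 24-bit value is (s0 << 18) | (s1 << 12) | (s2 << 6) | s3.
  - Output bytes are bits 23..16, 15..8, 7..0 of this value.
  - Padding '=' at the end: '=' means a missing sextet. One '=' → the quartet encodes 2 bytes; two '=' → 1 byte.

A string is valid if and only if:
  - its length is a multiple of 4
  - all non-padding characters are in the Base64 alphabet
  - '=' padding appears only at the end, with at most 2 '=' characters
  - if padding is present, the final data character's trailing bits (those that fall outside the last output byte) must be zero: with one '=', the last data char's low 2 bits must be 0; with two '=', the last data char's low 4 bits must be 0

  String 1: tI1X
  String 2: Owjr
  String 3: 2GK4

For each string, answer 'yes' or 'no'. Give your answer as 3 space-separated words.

String 1: 'tI1X' → valid
String 2: 'Owjr' → valid
String 3: '2GK4' → valid

Answer: yes yes yes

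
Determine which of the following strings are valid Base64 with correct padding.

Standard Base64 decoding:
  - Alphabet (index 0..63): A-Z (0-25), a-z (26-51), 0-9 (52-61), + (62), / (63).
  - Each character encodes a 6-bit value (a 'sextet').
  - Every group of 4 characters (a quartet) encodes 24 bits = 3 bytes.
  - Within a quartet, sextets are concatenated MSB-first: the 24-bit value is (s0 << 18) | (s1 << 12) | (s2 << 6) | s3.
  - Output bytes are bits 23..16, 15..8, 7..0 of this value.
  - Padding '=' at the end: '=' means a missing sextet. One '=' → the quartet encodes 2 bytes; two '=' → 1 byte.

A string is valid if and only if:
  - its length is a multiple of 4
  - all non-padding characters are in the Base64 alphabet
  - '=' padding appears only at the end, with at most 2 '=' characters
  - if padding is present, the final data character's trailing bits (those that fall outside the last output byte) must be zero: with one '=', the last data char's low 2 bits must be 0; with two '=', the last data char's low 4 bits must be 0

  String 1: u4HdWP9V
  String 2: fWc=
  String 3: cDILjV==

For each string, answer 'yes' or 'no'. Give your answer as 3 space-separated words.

Answer: yes yes no

Derivation:
String 1: 'u4HdWP9V' → valid
String 2: 'fWc=' → valid
String 3: 'cDILjV==' → invalid (bad trailing bits)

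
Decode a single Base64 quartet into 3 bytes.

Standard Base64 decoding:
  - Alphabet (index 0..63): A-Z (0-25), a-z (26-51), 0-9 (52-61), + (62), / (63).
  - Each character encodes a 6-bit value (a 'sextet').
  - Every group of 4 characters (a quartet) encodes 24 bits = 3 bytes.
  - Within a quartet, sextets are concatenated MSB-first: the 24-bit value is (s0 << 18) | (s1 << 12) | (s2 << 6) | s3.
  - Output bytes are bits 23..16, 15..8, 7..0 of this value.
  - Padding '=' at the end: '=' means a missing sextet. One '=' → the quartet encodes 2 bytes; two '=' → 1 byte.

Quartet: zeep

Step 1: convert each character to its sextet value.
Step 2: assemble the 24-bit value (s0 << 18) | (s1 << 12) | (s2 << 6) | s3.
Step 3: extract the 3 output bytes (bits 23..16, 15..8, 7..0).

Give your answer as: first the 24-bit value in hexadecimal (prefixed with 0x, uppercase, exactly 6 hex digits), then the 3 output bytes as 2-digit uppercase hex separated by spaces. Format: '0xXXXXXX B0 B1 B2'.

Sextets: z=51, e=30, e=30, p=41
24-bit: (51<<18) | (30<<12) | (30<<6) | 41
      = 0xCC0000 | 0x01E000 | 0x000780 | 0x000029
      = 0xCDE7A9
Bytes: (v>>16)&0xFF=CD, (v>>8)&0xFF=E7, v&0xFF=A9

Answer: 0xCDE7A9 CD E7 A9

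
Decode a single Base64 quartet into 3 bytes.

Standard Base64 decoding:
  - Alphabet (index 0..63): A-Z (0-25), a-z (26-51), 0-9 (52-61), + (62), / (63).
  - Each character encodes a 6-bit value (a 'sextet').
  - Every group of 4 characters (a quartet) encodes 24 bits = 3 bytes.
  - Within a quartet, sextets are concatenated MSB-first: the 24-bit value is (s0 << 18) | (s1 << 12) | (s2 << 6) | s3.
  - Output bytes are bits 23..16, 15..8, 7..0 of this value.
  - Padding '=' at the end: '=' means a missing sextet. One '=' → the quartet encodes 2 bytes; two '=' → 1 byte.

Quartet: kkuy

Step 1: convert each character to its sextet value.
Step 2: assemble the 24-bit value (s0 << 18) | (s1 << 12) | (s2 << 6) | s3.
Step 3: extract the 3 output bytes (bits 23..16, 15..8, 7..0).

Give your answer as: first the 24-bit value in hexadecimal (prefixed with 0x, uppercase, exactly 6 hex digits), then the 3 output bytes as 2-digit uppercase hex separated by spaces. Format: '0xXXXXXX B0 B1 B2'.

Sextets: k=36, k=36, u=46, y=50
24-bit: (36<<18) | (36<<12) | (46<<6) | 50
      = 0x900000 | 0x024000 | 0x000B80 | 0x000032
      = 0x924BB2
Bytes: (v>>16)&0xFF=92, (v>>8)&0xFF=4B, v&0xFF=B2

Answer: 0x924BB2 92 4B B2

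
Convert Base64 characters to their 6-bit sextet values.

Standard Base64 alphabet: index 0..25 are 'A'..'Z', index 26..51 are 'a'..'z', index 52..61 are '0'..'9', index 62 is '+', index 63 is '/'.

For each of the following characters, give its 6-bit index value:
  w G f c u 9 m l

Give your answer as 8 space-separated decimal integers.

Answer: 48 6 31 28 46 61 38 37

Derivation:
'w': a..z range, 26 + ord('w') − ord('a') = 48
'G': A..Z range, ord('G') − ord('A') = 6
'f': a..z range, 26 + ord('f') − ord('a') = 31
'c': a..z range, 26 + ord('c') − ord('a') = 28
'u': a..z range, 26 + ord('u') − ord('a') = 46
'9': 0..9 range, 52 + ord('9') − ord('0') = 61
'm': a..z range, 26 + ord('m') − ord('a') = 38
'l': a..z range, 26 + ord('l') − ord('a') = 37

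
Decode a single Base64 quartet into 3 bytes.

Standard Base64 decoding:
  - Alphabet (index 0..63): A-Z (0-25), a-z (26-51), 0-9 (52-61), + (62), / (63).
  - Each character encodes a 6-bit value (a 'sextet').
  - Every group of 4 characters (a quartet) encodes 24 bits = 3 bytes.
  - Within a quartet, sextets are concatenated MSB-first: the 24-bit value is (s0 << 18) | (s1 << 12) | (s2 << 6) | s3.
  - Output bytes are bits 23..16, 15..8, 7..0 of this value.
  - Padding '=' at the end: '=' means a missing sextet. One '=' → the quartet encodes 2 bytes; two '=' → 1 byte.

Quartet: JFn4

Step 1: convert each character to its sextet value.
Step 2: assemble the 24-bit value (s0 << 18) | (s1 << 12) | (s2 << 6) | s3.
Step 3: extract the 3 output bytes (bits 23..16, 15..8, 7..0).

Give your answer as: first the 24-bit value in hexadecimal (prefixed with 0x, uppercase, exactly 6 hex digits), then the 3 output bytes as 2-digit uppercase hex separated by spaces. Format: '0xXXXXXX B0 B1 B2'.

Sextets: J=9, F=5, n=39, 4=56
24-bit: (9<<18) | (5<<12) | (39<<6) | 56
      = 0x240000 | 0x005000 | 0x0009C0 | 0x000038
      = 0x2459F8
Bytes: (v>>16)&0xFF=24, (v>>8)&0xFF=59, v&0xFF=F8

Answer: 0x2459F8 24 59 F8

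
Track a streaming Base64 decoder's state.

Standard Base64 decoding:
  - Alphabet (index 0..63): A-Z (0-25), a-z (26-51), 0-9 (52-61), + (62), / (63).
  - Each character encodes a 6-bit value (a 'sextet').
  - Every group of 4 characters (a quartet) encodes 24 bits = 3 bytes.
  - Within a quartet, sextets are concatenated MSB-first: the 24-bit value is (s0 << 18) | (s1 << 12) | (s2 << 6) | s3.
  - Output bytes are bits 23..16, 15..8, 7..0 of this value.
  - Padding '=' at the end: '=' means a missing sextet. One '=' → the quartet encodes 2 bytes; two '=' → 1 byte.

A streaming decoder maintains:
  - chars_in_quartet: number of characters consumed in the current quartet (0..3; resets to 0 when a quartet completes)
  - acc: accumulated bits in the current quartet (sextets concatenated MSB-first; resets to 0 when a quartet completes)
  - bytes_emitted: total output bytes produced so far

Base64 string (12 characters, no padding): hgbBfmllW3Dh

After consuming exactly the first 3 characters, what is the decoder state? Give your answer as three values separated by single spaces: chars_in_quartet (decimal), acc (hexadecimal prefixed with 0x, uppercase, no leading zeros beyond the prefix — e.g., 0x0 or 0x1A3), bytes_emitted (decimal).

Answer: 3 0x2181B 0

Derivation:
After char 0 ('h'=33): chars_in_quartet=1 acc=0x21 bytes_emitted=0
After char 1 ('g'=32): chars_in_quartet=2 acc=0x860 bytes_emitted=0
After char 2 ('b'=27): chars_in_quartet=3 acc=0x2181B bytes_emitted=0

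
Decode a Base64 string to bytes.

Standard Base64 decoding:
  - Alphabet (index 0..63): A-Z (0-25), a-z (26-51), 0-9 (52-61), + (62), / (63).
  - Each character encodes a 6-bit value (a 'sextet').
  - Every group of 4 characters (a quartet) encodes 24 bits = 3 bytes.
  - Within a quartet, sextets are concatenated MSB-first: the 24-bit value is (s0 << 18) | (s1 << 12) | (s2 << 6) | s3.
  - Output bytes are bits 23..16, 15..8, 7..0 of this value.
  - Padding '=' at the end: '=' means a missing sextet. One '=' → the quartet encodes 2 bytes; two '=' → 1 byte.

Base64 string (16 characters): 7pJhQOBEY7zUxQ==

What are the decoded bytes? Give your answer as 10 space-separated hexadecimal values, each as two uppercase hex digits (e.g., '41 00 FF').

Answer: EE 92 61 40 E0 44 63 BC D4 C5

Derivation:
After char 0 ('7'=59): chars_in_quartet=1 acc=0x3B bytes_emitted=0
After char 1 ('p'=41): chars_in_quartet=2 acc=0xEE9 bytes_emitted=0
After char 2 ('J'=9): chars_in_quartet=3 acc=0x3BA49 bytes_emitted=0
After char 3 ('h'=33): chars_in_quartet=4 acc=0xEE9261 -> emit EE 92 61, reset; bytes_emitted=3
After char 4 ('Q'=16): chars_in_quartet=1 acc=0x10 bytes_emitted=3
After char 5 ('O'=14): chars_in_quartet=2 acc=0x40E bytes_emitted=3
After char 6 ('B'=1): chars_in_quartet=3 acc=0x10381 bytes_emitted=3
After char 7 ('E'=4): chars_in_quartet=4 acc=0x40E044 -> emit 40 E0 44, reset; bytes_emitted=6
After char 8 ('Y'=24): chars_in_quartet=1 acc=0x18 bytes_emitted=6
After char 9 ('7'=59): chars_in_quartet=2 acc=0x63B bytes_emitted=6
After char 10 ('z'=51): chars_in_quartet=3 acc=0x18EF3 bytes_emitted=6
After char 11 ('U'=20): chars_in_quartet=4 acc=0x63BCD4 -> emit 63 BC D4, reset; bytes_emitted=9
After char 12 ('x'=49): chars_in_quartet=1 acc=0x31 bytes_emitted=9
After char 13 ('Q'=16): chars_in_quartet=2 acc=0xC50 bytes_emitted=9
Padding '==': partial quartet acc=0xC50 -> emit C5; bytes_emitted=10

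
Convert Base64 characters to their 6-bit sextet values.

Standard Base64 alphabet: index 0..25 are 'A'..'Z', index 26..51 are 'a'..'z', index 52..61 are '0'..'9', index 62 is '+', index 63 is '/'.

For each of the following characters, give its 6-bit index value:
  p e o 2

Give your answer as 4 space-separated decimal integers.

Answer: 41 30 40 54

Derivation:
'p': a..z range, 26 + ord('p') − ord('a') = 41
'e': a..z range, 26 + ord('e') − ord('a') = 30
'o': a..z range, 26 + ord('o') − ord('a') = 40
'2': 0..9 range, 52 + ord('2') − ord('0') = 54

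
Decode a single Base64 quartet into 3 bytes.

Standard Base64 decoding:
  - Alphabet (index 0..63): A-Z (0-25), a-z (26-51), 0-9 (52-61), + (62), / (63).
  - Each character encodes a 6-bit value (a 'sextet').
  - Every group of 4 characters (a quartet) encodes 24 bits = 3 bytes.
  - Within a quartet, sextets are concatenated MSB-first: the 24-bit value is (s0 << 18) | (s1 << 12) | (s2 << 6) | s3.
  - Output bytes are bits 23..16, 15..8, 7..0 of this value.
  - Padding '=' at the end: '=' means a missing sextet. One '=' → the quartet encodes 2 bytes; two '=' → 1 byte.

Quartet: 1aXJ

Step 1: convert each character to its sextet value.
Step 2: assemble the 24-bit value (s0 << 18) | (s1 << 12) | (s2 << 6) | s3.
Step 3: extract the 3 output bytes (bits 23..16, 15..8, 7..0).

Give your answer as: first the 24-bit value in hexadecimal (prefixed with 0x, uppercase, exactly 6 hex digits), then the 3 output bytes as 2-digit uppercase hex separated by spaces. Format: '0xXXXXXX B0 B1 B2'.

Answer: 0xD5A5C9 D5 A5 C9

Derivation:
Sextets: 1=53, a=26, X=23, J=9
24-bit: (53<<18) | (26<<12) | (23<<6) | 9
      = 0xD40000 | 0x01A000 | 0x0005C0 | 0x000009
      = 0xD5A5C9
Bytes: (v>>16)&0xFF=D5, (v>>8)&0xFF=A5, v&0xFF=C9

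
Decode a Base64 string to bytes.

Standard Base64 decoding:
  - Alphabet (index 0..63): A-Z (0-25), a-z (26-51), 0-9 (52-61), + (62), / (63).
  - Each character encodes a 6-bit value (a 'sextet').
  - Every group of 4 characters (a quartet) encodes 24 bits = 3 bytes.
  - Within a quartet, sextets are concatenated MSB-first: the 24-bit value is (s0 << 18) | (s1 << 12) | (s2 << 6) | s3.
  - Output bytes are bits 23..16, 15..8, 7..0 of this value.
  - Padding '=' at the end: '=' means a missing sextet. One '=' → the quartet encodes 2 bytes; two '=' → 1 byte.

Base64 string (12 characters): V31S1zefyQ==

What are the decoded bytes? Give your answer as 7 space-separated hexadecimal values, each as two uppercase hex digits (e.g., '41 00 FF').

After char 0 ('V'=21): chars_in_quartet=1 acc=0x15 bytes_emitted=0
After char 1 ('3'=55): chars_in_quartet=2 acc=0x577 bytes_emitted=0
After char 2 ('1'=53): chars_in_quartet=3 acc=0x15DF5 bytes_emitted=0
After char 3 ('S'=18): chars_in_quartet=4 acc=0x577D52 -> emit 57 7D 52, reset; bytes_emitted=3
After char 4 ('1'=53): chars_in_quartet=1 acc=0x35 bytes_emitted=3
After char 5 ('z'=51): chars_in_quartet=2 acc=0xD73 bytes_emitted=3
After char 6 ('e'=30): chars_in_quartet=3 acc=0x35CDE bytes_emitted=3
After char 7 ('f'=31): chars_in_quartet=4 acc=0xD7379F -> emit D7 37 9F, reset; bytes_emitted=6
After char 8 ('y'=50): chars_in_quartet=1 acc=0x32 bytes_emitted=6
After char 9 ('Q'=16): chars_in_quartet=2 acc=0xC90 bytes_emitted=6
Padding '==': partial quartet acc=0xC90 -> emit C9; bytes_emitted=7

Answer: 57 7D 52 D7 37 9F C9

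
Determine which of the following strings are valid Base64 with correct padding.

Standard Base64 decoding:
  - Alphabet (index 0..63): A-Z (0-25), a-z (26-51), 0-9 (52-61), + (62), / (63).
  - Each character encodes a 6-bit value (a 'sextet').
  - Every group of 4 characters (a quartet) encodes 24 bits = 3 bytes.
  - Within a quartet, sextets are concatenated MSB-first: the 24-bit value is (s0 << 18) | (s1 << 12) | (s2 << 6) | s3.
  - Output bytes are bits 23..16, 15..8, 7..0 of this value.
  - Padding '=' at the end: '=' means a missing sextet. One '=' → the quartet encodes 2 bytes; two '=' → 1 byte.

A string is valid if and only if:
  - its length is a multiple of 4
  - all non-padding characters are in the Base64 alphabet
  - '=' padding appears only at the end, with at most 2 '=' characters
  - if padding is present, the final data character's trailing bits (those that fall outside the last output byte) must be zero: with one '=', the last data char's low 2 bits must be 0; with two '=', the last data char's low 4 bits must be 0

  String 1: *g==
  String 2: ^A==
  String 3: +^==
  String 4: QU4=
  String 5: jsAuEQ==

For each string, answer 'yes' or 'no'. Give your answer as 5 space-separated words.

Answer: no no no yes yes

Derivation:
String 1: '*g==' → invalid (bad char(s): ['*'])
String 2: '^A==' → invalid (bad char(s): ['^'])
String 3: '+^==' → invalid (bad char(s): ['^'])
String 4: 'QU4=' → valid
String 5: 'jsAuEQ==' → valid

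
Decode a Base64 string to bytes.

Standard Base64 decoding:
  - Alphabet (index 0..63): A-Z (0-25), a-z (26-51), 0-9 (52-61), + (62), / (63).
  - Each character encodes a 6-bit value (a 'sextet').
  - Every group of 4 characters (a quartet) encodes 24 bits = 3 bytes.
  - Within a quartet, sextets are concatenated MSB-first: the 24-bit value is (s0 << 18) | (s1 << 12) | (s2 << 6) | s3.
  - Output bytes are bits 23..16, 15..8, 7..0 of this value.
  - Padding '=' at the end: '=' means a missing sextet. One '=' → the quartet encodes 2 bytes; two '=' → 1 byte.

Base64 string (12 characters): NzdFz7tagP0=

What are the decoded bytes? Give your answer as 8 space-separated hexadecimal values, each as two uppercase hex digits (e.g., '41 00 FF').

Answer: 37 37 45 CF BB 5A 80 FD

Derivation:
After char 0 ('N'=13): chars_in_quartet=1 acc=0xD bytes_emitted=0
After char 1 ('z'=51): chars_in_quartet=2 acc=0x373 bytes_emitted=0
After char 2 ('d'=29): chars_in_quartet=3 acc=0xDCDD bytes_emitted=0
After char 3 ('F'=5): chars_in_quartet=4 acc=0x373745 -> emit 37 37 45, reset; bytes_emitted=3
After char 4 ('z'=51): chars_in_quartet=1 acc=0x33 bytes_emitted=3
After char 5 ('7'=59): chars_in_quartet=2 acc=0xCFB bytes_emitted=3
After char 6 ('t'=45): chars_in_quartet=3 acc=0x33EED bytes_emitted=3
After char 7 ('a'=26): chars_in_quartet=4 acc=0xCFBB5A -> emit CF BB 5A, reset; bytes_emitted=6
After char 8 ('g'=32): chars_in_quartet=1 acc=0x20 bytes_emitted=6
After char 9 ('P'=15): chars_in_quartet=2 acc=0x80F bytes_emitted=6
After char 10 ('0'=52): chars_in_quartet=3 acc=0x203F4 bytes_emitted=6
Padding '=': partial quartet acc=0x203F4 -> emit 80 FD; bytes_emitted=8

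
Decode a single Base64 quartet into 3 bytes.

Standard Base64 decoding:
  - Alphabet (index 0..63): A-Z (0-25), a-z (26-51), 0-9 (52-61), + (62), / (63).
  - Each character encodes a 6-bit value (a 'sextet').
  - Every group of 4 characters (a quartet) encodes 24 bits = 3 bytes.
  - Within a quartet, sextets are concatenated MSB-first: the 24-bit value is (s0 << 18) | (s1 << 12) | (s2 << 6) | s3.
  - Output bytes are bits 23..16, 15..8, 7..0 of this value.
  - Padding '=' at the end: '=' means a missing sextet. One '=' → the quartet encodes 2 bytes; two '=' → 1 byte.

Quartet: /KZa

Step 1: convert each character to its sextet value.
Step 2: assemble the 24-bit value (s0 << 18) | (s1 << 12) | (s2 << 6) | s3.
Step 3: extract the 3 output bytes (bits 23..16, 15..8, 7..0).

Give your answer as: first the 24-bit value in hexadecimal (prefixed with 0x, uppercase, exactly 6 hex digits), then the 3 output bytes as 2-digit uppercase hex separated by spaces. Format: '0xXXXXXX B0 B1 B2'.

Answer: 0xFCA65A FC A6 5A

Derivation:
Sextets: /=63, K=10, Z=25, a=26
24-bit: (63<<18) | (10<<12) | (25<<6) | 26
      = 0xFC0000 | 0x00A000 | 0x000640 | 0x00001A
      = 0xFCA65A
Bytes: (v>>16)&0xFF=FC, (v>>8)&0xFF=A6, v&0xFF=5A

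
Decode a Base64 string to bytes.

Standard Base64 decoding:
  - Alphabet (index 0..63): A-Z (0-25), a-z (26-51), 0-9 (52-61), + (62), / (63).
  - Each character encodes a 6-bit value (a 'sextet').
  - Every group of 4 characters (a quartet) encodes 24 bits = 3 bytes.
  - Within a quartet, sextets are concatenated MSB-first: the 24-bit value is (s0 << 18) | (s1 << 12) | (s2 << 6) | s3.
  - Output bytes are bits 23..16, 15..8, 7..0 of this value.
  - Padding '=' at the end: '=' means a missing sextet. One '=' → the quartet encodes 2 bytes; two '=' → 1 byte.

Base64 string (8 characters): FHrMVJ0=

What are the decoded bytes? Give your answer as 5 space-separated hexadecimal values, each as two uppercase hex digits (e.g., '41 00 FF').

After char 0 ('F'=5): chars_in_quartet=1 acc=0x5 bytes_emitted=0
After char 1 ('H'=7): chars_in_quartet=2 acc=0x147 bytes_emitted=0
After char 2 ('r'=43): chars_in_quartet=3 acc=0x51EB bytes_emitted=0
After char 3 ('M'=12): chars_in_quartet=4 acc=0x147ACC -> emit 14 7A CC, reset; bytes_emitted=3
After char 4 ('V'=21): chars_in_quartet=1 acc=0x15 bytes_emitted=3
After char 5 ('J'=9): chars_in_quartet=2 acc=0x549 bytes_emitted=3
After char 6 ('0'=52): chars_in_quartet=3 acc=0x15274 bytes_emitted=3
Padding '=': partial quartet acc=0x15274 -> emit 54 9D; bytes_emitted=5

Answer: 14 7A CC 54 9D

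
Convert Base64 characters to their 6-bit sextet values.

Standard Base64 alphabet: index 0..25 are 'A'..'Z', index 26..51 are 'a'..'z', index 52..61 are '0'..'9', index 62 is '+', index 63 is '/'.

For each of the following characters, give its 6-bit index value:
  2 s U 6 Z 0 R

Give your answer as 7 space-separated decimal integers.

'2': 0..9 range, 52 + ord('2') − ord('0') = 54
's': a..z range, 26 + ord('s') − ord('a') = 44
'U': A..Z range, ord('U') − ord('A') = 20
'6': 0..9 range, 52 + ord('6') − ord('0') = 58
'Z': A..Z range, ord('Z') − ord('A') = 25
'0': 0..9 range, 52 + ord('0') − ord('0') = 52
'R': A..Z range, ord('R') − ord('A') = 17

Answer: 54 44 20 58 25 52 17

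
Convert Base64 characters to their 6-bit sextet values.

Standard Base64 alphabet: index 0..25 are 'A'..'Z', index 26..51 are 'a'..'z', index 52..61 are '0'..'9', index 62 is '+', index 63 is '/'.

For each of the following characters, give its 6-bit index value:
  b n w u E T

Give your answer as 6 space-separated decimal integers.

Answer: 27 39 48 46 4 19

Derivation:
'b': a..z range, 26 + ord('b') − ord('a') = 27
'n': a..z range, 26 + ord('n') − ord('a') = 39
'w': a..z range, 26 + ord('w') − ord('a') = 48
'u': a..z range, 26 + ord('u') − ord('a') = 46
'E': A..Z range, ord('E') − ord('A') = 4
'T': A..Z range, ord('T') − ord('A') = 19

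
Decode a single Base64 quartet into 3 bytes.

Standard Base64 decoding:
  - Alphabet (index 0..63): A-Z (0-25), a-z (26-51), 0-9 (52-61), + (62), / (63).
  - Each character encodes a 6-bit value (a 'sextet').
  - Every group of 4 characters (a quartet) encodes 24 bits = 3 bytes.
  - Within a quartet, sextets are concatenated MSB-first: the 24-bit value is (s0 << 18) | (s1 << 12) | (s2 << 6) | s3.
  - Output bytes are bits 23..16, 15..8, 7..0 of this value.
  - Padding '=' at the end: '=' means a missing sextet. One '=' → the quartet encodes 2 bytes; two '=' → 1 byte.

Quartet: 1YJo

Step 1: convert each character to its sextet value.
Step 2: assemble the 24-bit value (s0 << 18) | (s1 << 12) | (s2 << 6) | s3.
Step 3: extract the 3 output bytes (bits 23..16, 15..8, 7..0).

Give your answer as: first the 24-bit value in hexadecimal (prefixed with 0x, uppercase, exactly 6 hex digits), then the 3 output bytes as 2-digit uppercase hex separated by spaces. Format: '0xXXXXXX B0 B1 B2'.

Answer: 0xD58268 D5 82 68

Derivation:
Sextets: 1=53, Y=24, J=9, o=40
24-bit: (53<<18) | (24<<12) | (9<<6) | 40
      = 0xD40000 | 0x018000 | 0x000240 | 0x000028
      = 0xD58268
Bytes: (v>>16)&0xFF=D5, (v>>8)&0xFF=82, v&0xFF=68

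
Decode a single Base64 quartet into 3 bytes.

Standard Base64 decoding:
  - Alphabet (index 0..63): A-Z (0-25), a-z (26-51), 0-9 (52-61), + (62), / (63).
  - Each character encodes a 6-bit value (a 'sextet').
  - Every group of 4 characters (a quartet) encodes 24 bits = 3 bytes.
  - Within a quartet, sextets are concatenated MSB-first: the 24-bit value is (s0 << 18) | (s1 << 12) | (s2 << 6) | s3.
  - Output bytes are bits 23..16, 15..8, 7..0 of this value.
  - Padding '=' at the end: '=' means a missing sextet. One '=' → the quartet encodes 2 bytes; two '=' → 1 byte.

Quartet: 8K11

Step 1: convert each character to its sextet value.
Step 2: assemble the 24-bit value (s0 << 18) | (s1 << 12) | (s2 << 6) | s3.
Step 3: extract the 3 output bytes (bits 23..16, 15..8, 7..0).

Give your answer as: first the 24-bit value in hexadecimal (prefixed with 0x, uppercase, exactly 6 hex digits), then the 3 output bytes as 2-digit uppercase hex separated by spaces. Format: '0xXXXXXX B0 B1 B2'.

Answer: 0xF0AD75 F0 AD 75

Derivation:
Sextets: 8=60, K=10, 1=53, 1=53
24-bit: (60<<18) | (10<<12) | (53<<6) | 53
      = 0xF00000 | 0x00A000 | 0x000D40 | 0x000035
      = 0xF0AD75
Bytes: (v>>16)&0xFF=F0, (v>>8)&0xFF=AD, v&0xFF=75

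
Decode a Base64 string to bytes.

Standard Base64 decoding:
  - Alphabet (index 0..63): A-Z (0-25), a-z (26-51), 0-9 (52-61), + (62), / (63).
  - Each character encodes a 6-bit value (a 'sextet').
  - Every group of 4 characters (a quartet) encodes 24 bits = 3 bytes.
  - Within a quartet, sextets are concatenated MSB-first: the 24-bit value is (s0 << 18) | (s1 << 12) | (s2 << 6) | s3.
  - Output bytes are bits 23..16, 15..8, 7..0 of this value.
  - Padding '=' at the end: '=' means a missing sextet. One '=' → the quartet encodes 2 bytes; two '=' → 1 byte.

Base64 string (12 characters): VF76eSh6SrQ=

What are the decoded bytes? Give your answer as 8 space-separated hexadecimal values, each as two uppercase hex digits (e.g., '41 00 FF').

Answer: 54 5E FA 79 28 7A 4A B4

Derivation:
After char 0 ('V'=21): chars_in_quartet=1 acc=0x15 bytes_emitted=0
After char 1 ('F'=5): chars_in_quartet=2 acc=0x545 bytes_emitted=0
After char 2 ('7'=59): chars_in_quartet=3 acc=0x1517B bytes_emitted=0
After char 3 ('6'=58): chars_in_quartet=4 acc=0x545EFA -> emit 54 5E FA, reset; bytes_emitted=3
After char 4 ('e'=30): chars_in_quartet=1 acc=0x1E bytes_emitted=3
After char 5 ('S'=18): chars_in_quartet=2 acc=0x792 bytes_emitted=3
After char 6 ('h'=33): chars_in_quartet=3 acc=0x1E4A1 bytes_emitted=3
After char 7 ('6'=58): chars_in_quartet=4 acc=0x79287A -> emit 79 28 7A, reset; bytes_emitted=6
After char 8 ('S'=18): chars_in_quartet=1 acc=0x12 bytes_emitted=6
After char 9 ('r'=43): chars_in_quartet=2 acc=0x4AB bytes_emitted=6
After char 10 ('Q'=16): chars_in_quartet=3 acc=0x12AD0 bytes_emitted=6
Padding '=': partial quartet acc=0x12AD0 -> emit 4A B4; bytes_emitted=8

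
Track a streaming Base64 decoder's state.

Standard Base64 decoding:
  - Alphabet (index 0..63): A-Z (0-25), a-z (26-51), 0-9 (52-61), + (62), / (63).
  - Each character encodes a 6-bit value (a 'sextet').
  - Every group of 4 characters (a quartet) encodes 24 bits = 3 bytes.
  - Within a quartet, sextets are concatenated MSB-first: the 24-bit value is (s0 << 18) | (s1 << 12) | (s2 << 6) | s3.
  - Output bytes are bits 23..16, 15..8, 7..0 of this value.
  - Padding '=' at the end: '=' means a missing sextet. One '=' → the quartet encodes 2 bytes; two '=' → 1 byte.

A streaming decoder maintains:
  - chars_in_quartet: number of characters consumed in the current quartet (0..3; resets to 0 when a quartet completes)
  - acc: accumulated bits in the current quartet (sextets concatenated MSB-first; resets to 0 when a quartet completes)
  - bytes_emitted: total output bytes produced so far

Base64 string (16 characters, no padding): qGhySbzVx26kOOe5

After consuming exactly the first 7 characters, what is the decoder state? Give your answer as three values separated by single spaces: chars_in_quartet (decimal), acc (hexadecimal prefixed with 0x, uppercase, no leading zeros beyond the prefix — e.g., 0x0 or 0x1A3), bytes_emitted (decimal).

After char 0 ('q'=42): chars_in_quartet=1 acc=0x2A bytes_emitted=0
After char 1 ('G'=6): chars_in_quartet=2 acc=0xA86 bytes_emitted=0
After char 2 ('h'=33): chars_in_quartet=3 acc=0x2A1A1 bytes_emitted=0
After char 3 ('y'=50): chars_in_quartet=4 acc=0xA86872 -> emit A8 68 72, reset; bytes_emitted=3
After char 4 ('S'=18): chars_in_quartet=1 acc=0x12 bytes_emitted=3
After char 5 ('b'=27): chars_in_quartet=2 acc=0x49B bytes_emitted=3
After char 6 ('z'=51): chars_in_quartet=3 acc=0x126F3 bytes_emitted=3

Answer: 3 0x126F3 3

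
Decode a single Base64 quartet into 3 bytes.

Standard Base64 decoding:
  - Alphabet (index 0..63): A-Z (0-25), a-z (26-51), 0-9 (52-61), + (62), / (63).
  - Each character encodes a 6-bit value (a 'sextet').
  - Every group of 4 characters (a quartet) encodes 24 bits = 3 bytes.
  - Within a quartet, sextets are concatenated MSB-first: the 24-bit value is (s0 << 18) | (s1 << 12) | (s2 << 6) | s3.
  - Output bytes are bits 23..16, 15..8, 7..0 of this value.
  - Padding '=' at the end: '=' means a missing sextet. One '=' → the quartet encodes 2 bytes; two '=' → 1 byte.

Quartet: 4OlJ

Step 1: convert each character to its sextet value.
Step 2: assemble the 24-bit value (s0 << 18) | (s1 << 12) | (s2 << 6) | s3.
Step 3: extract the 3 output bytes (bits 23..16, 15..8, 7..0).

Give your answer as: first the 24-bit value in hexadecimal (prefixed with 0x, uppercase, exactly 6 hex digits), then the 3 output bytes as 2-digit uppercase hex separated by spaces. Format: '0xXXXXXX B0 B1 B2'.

Sextets: 4=56, O=14, l=37, J=9
24-bit: (56<<18) | (14<<12) | (37<<6) | 9
      = 0xE00000 | 0x00E000 | 0x000940 | 0x000009
      = 0xE0E949
Bytes: (v>>16)&0xFF=E0, (v>>8)&0xFF=E9, v&0xFF=49

Answer: 0xE0E949 E0 E9 49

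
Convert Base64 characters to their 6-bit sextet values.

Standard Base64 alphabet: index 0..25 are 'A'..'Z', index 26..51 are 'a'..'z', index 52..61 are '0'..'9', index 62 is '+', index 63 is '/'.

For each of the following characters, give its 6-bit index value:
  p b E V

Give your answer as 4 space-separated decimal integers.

'p': a..z range, 26 + ord('p') − ord('a') = 41
'b': a..z range, 26 + ord('b') − ord('a') = 27
'E': A..Z range, ord('E') − ord('A') = 4
'V': A..Z range, ord('V') − ord('A') = 21

Answer: 41 27 4 21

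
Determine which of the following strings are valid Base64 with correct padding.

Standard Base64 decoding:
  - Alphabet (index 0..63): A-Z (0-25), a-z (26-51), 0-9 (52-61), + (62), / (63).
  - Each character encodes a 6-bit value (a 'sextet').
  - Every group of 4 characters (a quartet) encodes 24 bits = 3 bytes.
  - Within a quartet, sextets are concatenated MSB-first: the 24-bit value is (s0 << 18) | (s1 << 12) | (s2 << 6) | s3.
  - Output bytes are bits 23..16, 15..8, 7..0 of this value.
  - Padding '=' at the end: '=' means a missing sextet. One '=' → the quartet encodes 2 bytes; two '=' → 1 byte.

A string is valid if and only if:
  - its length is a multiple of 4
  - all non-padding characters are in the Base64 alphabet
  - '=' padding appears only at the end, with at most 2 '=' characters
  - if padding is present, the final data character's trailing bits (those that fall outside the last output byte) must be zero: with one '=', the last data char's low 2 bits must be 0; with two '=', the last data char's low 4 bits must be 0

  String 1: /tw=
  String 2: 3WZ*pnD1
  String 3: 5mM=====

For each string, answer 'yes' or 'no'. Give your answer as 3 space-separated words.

Answer: yes no no

Derivation:
String 1: '/tw=' → valid
String 2: '3WZ*pnD1' → invalid (bad char(s): ['*'])
String 3: '5mM=====' → invalid (5 pad chars (max 2))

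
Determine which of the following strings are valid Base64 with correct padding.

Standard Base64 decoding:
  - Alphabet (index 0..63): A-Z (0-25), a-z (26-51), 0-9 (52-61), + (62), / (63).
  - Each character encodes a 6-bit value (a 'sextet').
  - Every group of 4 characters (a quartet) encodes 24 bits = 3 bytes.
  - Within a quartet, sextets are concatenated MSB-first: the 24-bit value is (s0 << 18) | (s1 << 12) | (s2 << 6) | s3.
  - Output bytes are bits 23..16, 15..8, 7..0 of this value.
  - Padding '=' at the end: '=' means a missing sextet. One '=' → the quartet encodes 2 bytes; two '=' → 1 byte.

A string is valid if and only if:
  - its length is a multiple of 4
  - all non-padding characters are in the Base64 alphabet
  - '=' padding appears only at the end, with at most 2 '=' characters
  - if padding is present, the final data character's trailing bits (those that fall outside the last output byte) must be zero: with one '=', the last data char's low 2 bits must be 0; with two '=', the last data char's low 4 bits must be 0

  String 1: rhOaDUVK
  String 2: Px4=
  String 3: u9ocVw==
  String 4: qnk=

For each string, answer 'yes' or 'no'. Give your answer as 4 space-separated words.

String 1: 'rhOaDUVK' → valid
String 2: 'Px4=' → valid
String 3: 'u9ocVw==' → valid
String 4: 'qnk=' → valid

Answer: yes yes yes yes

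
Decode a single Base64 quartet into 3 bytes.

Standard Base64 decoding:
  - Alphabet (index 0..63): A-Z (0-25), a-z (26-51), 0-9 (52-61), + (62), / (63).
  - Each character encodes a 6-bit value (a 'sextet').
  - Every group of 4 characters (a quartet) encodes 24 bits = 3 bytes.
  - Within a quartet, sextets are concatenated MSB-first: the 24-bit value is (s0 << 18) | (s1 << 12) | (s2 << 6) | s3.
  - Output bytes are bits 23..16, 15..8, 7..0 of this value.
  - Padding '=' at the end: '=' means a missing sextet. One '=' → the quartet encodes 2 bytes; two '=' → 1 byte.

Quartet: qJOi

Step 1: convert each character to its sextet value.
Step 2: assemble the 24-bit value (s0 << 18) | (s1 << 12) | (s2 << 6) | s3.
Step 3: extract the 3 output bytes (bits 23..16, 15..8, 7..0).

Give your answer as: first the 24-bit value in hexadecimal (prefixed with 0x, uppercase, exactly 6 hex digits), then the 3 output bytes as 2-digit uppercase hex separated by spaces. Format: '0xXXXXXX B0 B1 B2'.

Sextets: q=42, J=9, O=14, i=34
24-bit: (42<<18) | (9<<12) | (14<<6) | 34
      = 0xA80000 | 0x009000 | 0x000380 | 0x000022
      = 0xA893A2
Bytes: (v>>16)&0xFF=A8, (v>>8)&0xFF=93, v&0xFF=A2

Answer: 0xA893A2 A8 93 A2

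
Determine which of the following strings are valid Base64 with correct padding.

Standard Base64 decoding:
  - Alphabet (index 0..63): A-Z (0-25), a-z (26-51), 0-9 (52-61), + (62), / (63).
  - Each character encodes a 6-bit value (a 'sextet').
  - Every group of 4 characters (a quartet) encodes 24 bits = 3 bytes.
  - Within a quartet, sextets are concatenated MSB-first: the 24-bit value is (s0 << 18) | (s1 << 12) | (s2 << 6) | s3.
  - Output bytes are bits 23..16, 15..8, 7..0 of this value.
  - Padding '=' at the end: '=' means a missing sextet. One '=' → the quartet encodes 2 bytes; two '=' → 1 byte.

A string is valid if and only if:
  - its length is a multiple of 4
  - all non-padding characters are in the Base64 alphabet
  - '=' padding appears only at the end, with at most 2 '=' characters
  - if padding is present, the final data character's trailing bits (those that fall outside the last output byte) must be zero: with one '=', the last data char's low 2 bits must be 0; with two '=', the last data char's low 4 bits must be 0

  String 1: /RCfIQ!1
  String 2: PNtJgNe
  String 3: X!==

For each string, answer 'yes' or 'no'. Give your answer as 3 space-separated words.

Answer: no no no

Derivation:
String 1: '/RCfIQ!1' → invalid (bad char(s): ['!'])
String 2: 'PNtJgNe' → invalid (len=7 not mult of 4)
String 3: 'X!==' → invalid (bad char(s): ['!'])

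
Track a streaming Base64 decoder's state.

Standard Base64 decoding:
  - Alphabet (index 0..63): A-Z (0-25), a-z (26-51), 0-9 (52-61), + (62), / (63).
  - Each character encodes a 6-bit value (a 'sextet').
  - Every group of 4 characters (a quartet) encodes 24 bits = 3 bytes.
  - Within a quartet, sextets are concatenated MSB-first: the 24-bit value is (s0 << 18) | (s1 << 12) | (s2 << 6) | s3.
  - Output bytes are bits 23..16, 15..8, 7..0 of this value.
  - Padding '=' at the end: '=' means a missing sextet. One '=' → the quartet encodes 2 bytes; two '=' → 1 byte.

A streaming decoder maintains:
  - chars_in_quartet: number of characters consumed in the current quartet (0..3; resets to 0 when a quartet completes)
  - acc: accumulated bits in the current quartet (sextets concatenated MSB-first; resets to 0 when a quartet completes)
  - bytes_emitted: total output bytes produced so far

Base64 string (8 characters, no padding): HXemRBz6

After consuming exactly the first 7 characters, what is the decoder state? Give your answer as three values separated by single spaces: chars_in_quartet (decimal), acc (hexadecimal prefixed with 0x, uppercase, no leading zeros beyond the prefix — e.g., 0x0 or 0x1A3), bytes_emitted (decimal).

Answer: 3 0x11073 3

Derivation:
After char 0 ('H'=7): chars_in_quartet=1 acc=0x7 bytes_emitted=0
After char 1 ('X'=23): chars_in_quartet=2 acc=0x1D7 bytes_emitted=0
After char 2 ('e'=30): chars_in_quartet=3 acc=0x75DE bytes_emitted=0
After char 3 ('m'=38): chars_in_quartet=4 acc=0x1D77A6 -> emit 1D 77 A6, reset; bytes_emitted=3
After char 4 ('R'=17): chars_in_quartet=1 acc=0x11 bytes_emitted=3
After char 5 ('B'=1): chars_in_quartet=2 acc=0x441 bytes_emitted=3
After char 6 ('z'=51): chars_in_quartet=3 acc=0x11073 bytes_emitted=3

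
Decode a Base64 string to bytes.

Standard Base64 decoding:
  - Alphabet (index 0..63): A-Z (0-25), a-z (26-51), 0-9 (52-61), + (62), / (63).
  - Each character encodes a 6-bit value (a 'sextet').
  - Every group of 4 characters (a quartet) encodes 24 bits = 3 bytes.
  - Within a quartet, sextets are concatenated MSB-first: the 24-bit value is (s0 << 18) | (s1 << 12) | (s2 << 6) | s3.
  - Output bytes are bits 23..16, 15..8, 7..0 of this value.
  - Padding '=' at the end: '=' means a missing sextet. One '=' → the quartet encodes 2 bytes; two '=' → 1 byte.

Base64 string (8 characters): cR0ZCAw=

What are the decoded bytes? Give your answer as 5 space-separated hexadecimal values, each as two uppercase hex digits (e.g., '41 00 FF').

Answer: 71 1D 19 08 0C

Derivation:
After char 0 ('c'=28): chars_in_quartet=1 acc=0x1C bytes_emitted=0
After char 1 ('R'=17): chars_in_quartet=2 acc=0x711 bytes_emitted=0
After char 2 ('0'=52): chars_in_quartet=3 acc=0x1C474 bytes_emitted=0
After char 3 ('Z'=25): chars_in_quartet=4 acc=0x711D19 -> emit 71 1D 19, reset; bytes_emitted=3
After char 4 ('C'=2): chars_in_quartet=1 acc=0x2 bytes_emitted=3
After char 5 ('A'=0): chars_in_quartet=2 acc=0x80 bytes_emitted=3
After char 6 ('w'=48): chars_in_quartet=3 acc=0x2030 bytes_emitted=3
Padding '=': partial quartet acc=0x2030 -> emit 08 0C; bytes_emitted=5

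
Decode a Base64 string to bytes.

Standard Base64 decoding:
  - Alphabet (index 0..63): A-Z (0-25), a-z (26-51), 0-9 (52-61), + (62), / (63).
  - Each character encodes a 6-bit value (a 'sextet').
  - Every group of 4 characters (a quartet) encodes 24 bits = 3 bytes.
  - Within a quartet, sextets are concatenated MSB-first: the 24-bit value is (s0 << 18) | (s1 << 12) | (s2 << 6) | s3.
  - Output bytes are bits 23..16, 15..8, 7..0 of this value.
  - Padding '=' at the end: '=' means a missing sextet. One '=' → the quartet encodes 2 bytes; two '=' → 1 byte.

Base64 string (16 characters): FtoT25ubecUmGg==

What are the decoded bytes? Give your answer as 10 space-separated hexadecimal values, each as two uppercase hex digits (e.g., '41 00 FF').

After char 0 ('F'=5): chars_in_quartet=1 acc=0x5 bytes_emitted=0
After char 1 ('t'=45): chars_in_quartet=2 acc=0x16D bytes_emitted=0
After char 2 ('o'=40): chars_in_quartet=3 acc=0x5B68 bytes_emitted=0
After char 3 ('T'=19): chars_in_quartet=4 acc=0x16DA13 -> emit 16 DA 13, reset; bytes_emitted=3
After char 4 ('2'=54): chars_in_quartet=1 acc=0x36 bytes_emitted=3
After char 5 ('5'=57): chars_in_quartet=2 acc=0xDB9 bytes_emitted=3
After char 6 ('u'=46): chars_in_quartet=3 acc=0x36E6E bytes_emitted=3
After char 7 ('b'=27): chars_in_quartet=4 acc=0xDB9B9B -> emit DB 9B 9B, reset; bytes_emitted=6
After char 8 ('e'=30): chars_in_quartet=1 acc=0x1E bytes_emitted=6
After char 9 ('c'=28): chars_in_quartet=2 acc=0x79C bytes_emitted=6
After char 10 ('U'=20): chars_in_quartet=3 acc=0x1E714 bytes_emitted=6
After char 11 ('m'=38): chars_in_quartet=4 acc=0x79C526 -> emit 79 C5 26, reset; bytes_emitted=9
After char 12 ('G'=6): chars_in_quartet=1 acc=0x6 bytes_emitted=9
After char 13 ('g'=32): chars_in_quartet=2 acc=0x1A0 bytes_emitted=9
Padding '==': partial quartet acc=0x1A0 -> emit 1A; bytes_emitted=10

Answer: 16 DA 13 DB 9B 9B 79 C5 26 1A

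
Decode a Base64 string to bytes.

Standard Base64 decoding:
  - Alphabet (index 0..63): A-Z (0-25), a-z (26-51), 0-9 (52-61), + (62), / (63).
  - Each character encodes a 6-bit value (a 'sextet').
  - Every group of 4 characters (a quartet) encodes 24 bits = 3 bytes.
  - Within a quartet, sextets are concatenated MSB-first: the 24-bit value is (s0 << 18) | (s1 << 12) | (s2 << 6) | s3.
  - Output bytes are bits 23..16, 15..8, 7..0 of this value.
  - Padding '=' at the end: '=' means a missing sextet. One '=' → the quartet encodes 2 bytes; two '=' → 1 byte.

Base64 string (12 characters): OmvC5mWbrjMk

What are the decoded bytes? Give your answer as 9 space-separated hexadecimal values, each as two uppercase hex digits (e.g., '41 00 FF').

Answer: 3A 6B C2 E6 65 9B AE 33 24

Derivation:
After char 0 ('O'=14): chars_in_quartet=1 acc=0xE bytes_emitted=0
After char 1 ('m'=38): chars_in_quartet=2 acc=0x3A6 bytes_emitted=0
After char 2 ('v'=47): chars_in_quartet=3 acc=0xE9AF bytes_emitted=0
After char 3 ('C'=2): chars_in_quartet=4 acc=0x3A6BC2 -> emit 3A 6B C2, reset; bytes_emitted=3
After char 4 ('5'=57): chars_in_quartet=1 acc=0x39 bytes_emitted=3
After char 5 ('m'=38): chars_in_quartet=2 acc=0xE66 bytes_emitted=3
After char 6 ('W'=22): chars_in_quartet=3 acc=0x39996 bytes_emitted=3
After char 7 ('b'=27): chars_in_quartet=4 acc=0xE6659B -> emit E6 65 9B, reset; bytes_emitted=6
After char 8 ('r'=43): chars_in_quartet=1 acc=0x2B bytes_emitted=6
After char 9 ('j'=35): chars_in_quartet=2 acc=0xAE3 bytes_emitted=6
After char 10 ('M'=12): chars_in_quartet=3 acc=0x2B8CC bytes_emitted=6
After char 11 ('k'=36): chars_in_quartet=4 acc=0xAE3324 -> emit AE 33 24, reset; bytes_emitted=9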